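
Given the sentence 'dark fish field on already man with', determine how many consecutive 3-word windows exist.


Word trigrams from [7] words:
  Trigram 1: (dark fish field)
  Trigram 2: (fish field on)
  Trigram 3: (field on already)
  Trigram 4: (on already man)
  Trigram 5: (already man with)
Total word trigrams: 7 - 2 = 5

5


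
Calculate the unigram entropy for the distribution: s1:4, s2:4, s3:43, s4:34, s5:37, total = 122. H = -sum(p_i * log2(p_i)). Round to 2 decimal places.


Computing entropy H = -sum(p_i * log2(p_i)):
  s1: p = 4/122 = 0.0328, -p*log2(p) = 0.1617
  s2: p = 4/122 = 0.0328, -p*log2(p) = 0.1617
  s3: p = 43/122 = 0.3525, -p*log2(p) = 0.5303
  s4: p = 34/122 = 0.2787, -p*log2(p) = 0.5137
  s5: p = 37/122 = 0.3033, -p*log2(p) = 0.5220
H = sum of terms = 1.8894
Rounded to 2 decimals: 1.89

1.89


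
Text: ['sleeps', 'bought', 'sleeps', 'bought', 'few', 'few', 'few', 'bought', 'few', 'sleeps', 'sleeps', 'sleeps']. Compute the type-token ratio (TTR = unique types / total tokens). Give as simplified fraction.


Tokens: 12
Unique types: ('bought', 'few', 'sleeps') = 3
TTR = 3/12
Simplify: divide both by 3 -> 1/4
TTR = 1/4

1/4


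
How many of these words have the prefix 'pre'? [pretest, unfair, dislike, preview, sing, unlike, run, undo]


Checking each word for prefix 'pre':
  'pretest' -> YES, starts with 'pre' (count: 1)
  'unfair' -> no (count: 1)
  'dislike' -> no (count: 1)
  'preview' -> YES, starts with 'pre' (count: 2)
  'sing' -> no (count: 2)
  'unlike' -> no (count: 2)
  'run' -> no (count: 2)
  'undo' -> no (count: 2)
Total with prefix 'pre': 2

2


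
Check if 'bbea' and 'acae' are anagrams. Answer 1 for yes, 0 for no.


Sort characters of 'bbea': 'abbe'
Sort characters of 'acae': 'aace'
Sorted forms differ -> they are NOT anagrams
Result: 0

0


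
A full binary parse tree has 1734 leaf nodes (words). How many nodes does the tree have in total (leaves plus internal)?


Leaf nodes (terminals): 1734
Internal nodes = n - 1 = 1734 - 1 = 1733
Total = leaves + internal = 1734 + 1733 = 3467

3467


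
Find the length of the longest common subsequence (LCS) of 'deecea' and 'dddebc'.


DP table for LCS of 'deecea' and 'dddebc':
       d  d  d  e  b  c
    0  0  0  0  0  0  0
  d 0  1  1  1  1  1  1
  e 0  1  1  1  2  2  2
  e 0  1  1  1  2  2  2
  c 0  1  1  1  2  2  3
  e 0  1  1  1  2  2  3
  a 0  1  1  1  2  2  3
LCS: 'dec'
LCS length = 3

3


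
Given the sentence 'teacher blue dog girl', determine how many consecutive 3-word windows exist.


Word trigrams from [4] words:
  Trigram 1: (teacher blue dog)
  Trigram 2: (blue dog girl)
Total word trigrams: 4 - 2 = 2

2


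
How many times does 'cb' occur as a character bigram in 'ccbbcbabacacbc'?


Scanning 'ccbbcbabacacbc' for bigram 'cb':
  Position 0: 'cc' -> no
  Position 1: 'cb' -> MATCH
  Position 2: 'bb' -> no
  Position 3: 'bc' -> no
  Position 4: 'cb' -> MATCH
  Position 5: 'ba' -> no
  Position 6: 'ab' -> no
  Position 7: 'ba' -> no
  Position 8: 'ac' -> no
  Position 9: 'ca' -> no
  Position 10: 'ac' -> no
  Position 11: 'cb' -> MATCH
  Position 12: 'bc' -> no
Total matches: 3

3


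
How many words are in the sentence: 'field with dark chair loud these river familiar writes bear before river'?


Counting words by splitting on spaces:
  Word 1: 'field'
  Word 2: 'with'
  Word 3: 'dark'
  Word 4: 'chair'
  Word 5: 'loud'
  Word 6: 'these'
  Word 7: 'river'
  Word 8: 'familiar'
  Word 9: 'writes'
  Word 10: 'bear'
  Word 11: 'before'
  Word 12: 'river'
Total words: 12

12


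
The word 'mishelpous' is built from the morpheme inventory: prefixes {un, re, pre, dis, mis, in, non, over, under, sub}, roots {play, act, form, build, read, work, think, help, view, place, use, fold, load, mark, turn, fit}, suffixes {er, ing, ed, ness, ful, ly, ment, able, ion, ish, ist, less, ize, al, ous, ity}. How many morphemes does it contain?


Segmenting 'mishelpous' against the inventory:
  'mis' -> prefix (morpheme 1)
  'help' -> root (morpheme 2)
  'ous' -> suffix (morpheme 3)
Total morphemes: 3

3


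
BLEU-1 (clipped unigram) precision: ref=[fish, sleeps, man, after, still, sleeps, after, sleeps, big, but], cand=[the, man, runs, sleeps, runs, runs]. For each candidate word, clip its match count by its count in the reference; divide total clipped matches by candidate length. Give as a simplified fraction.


Reference word counts: {'after': 2, 'big': 1, 'but': 1, 'fish': 1, 'man': 1, 'sleeps': 3, 'still': 1}
Checking each candidate word (with clipping):
  'the' -> not in reference -> no match (matches: 0)
  'man' -> in reference (ref count 1, used 1/1) -> match (matches: 1)
  'runs' -> not in reference -> no match (matches: 1)
  'sleeps' -> in reference (ref count 3, used 1/3) -> match (matches: 2)
  'runs' -> not in reference -> no match (matches: 2)
  'runs' -> not in reference -> no match (matches: 2)
Clipped matches: 2, Candidate length: 6
Precision = 2/6 = 1/3

1/3


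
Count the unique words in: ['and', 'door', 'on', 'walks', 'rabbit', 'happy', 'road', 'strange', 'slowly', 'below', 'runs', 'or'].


Listing all tokens and tracking unique types:
  Token 1: 'and' -> NEW (unique so far: 1)
  Token 2: 'door' -> NEW (unique so far: 2)
  Token 3: 'on' -> NEW (unique so far: 3)
  Token 4: 'walks' -> NEW (unique so far: 4)
  Token 5: 'rabbit' -> NEW (unique so far: 5)
  Token 6: 'happy' -> NEW (unique so far: 6)
  Token 7: 'road' -> NEW (unique so far: 7)
  Token 8: 'strange' -> NEW (unique so far: 8)
  Token 9: 'slowly' -> NEW (unique so far: 9)
  Token 10: 'below' -> NEW (unique so far: 10)
  Token 11: 'runs' -> NEW (unique so far: 11)
  Token 12: 'or' -> NEW (unique so far: 12)
Unique types: ('and', 'below', 'door', 'happy', 'on', 'or', 'rabbit', 'road', 'runs', 'slowly', 'strange', 'walks')
Vocabulary size: 12

12


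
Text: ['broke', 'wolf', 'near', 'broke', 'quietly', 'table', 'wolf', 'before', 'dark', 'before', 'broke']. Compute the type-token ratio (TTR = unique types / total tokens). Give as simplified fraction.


Tokens: 11
Unique types: ('before', 'broke', 'dark', 'near', 'quietly', 'table', 'wolf') = 7
TTR = 7/11
Already in lowest terms.

7/11


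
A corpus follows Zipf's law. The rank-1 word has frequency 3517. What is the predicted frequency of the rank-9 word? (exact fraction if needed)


Zipf's law: freq(rank) = f1 / rank
f1 = 3517, rank = 9
freq = 3517 / 9
GCD(3517, 9) = 1
Simplified: 3517/9

3517/9


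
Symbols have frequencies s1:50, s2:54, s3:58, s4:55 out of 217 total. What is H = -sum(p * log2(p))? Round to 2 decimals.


Computing entropy H = -sum(p_i * log2(p_i)):
  s1: p = 50/217 = 0.2304, -p*log2(p) = 0.4879
  s2: p = 54/217 = 0.2488, -p*log2(p) = 0.4994
  s3: p = 58/217 = 0.2673, -p*log2(p) = 0.5088
  s4: p = 55/217 = 0.2535, -p*log2(p) = 0.5019
H = sum of terms = 1.9980
Rounded to 2 decimals: 2.00

2.00


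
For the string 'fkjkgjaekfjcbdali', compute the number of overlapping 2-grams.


String 'fkjkgjaekfjcbdali' has length L = 17.
Number of overlapping n-grams = L - n + 1
Substituting: 17 - 2 + 1 = 16

16


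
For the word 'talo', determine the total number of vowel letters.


Scanning each character of 'talo':
  Position 1: 't' -> consonant (running count: 0)
  Position 2: 'a' -> vowel (running count: 1)
  Position 3: 'l' -> consonant (running count: 1)
  Position 4: 'o' -> vowel (running count: 2)
Total vowels: 2

2


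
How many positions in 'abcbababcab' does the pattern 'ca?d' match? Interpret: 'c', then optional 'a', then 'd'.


Pattern: ca?d means 'c', then optional 'a', then 'd'.
Scanning 'abcbababcab' position-by-position:
  Pos 0: window 'abc' -> no
  Pos 1: window 'bcb' -> no
  Pos 2: window 'cba' -> no
  Pos 3: window 'bab' -> no
  Pos 4: window 'aba' -> no
  Pos 5: window 'bab' -> no
  Pos 6: window 'abc' -> no
  Pos 7: window 'bca' -> no
  Pos 8: window 'cab' -> no
  Pos 9: window 'ab' -> no
  Pos 10: window 'b' -> no
Total matches: 0

0


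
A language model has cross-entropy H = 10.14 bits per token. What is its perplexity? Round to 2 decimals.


Perplexity formula: PP = 2^H
H = 10.14
PP = 2^10.14
Decompose: 2^10.14 = 2^10 * 2^0.14
2^10 = 1024, 2^0.14 ~ 1.1019051
PP ~ 1024 * 1.1019051 = 1128.3508224
Rounded to 2 decimals: 1128.35

1128.35


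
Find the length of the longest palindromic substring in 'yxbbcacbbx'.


Scanning 'yxbbcacbbx' for palindromic substrings.
Substring at positions 1-9: 'xbbcacbbx'.
Check: reverse('xbbcacbbx') = 'xbbcacbbx' -> palindrome confirmed.
Neighbouring characters ('y' / '-') break symmetry, so it cannot extend further.
No longer palindromic substring exists; longest length = 9

9


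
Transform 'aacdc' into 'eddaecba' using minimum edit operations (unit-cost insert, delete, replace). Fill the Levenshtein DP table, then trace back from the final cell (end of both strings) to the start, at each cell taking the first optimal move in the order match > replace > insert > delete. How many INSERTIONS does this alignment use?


Edit distance = 6. Backtracking from cell (5, 8) with preference match > replace > insert > delete,
then listing the resulting alignment 'aacdc' -> 'eddaecba' left to right:
  Step 1: insert 'e' [insertion #1]
  Step 2: insert 'd' [insertion #2]
  Step 3: insert 'd' [insertion #3]
  Step 4: keep 'a'
  Step 5: replace a->e
  Step 6: keep 'c'
  Step 7: replace d->b
  Step 8: replace c->a
Total insertions: 3

3


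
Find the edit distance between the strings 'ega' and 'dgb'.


Building DP table for s1='ega' (len 3) and s2='dgb' (len 3):
       d  g  b
    0  1  2  3
  e 1  1  2  3
  g 2  2  1  2
  a 3  3  2  2
Edit distance = dp[3][3] = 2

2


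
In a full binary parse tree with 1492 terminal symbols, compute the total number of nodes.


Leaf nodes (terminals): 1492
Internal nodes = n - 1 = 1492 - 1 = 1491
Total = leaves + internal = 1492 + 1491 = 2983

2983


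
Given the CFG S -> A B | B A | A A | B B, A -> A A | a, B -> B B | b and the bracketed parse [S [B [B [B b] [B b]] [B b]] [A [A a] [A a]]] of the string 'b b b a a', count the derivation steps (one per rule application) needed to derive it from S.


Every bracketed nonterminal node [X ...] in the tree is produced by exactly one rule application.
Reading the tree off as a leftmost derivation:
  Step 1: S  =>  B A   (applied S -> B A)
  Step 2: B A  =>  B B A   (applied B -> B B)
  Step 3: B B A  =>  B B B A   (applied B -> B B)
  Step 4: B B B A  =>  b B B A   (applied B -> b)
  Step 5: b B B A  =>  b b B A   (applied B -> b)
  Step 6: b b B A  =>  b b b A   (applied B -> b)
  Step 7: b b b A  =>  b b b A A   (applied A -> A A)
  Step 8: b b b A A  =>  b b b a A   (applied A -> a)
  Step 9: b b b a A  =>  b b b a a   (applied A -> a)
Final yield: b b b a a
Total rewrite steps: 9

9


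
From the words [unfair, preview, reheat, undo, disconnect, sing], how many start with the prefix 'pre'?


Checking each word for prefix 'pre':
  'unfair' -> no (count: 0)
  'preview' -> YES, starts with 'pre' (count: 1)
  'reheat' -> no (count: 1)
  'undo' -> no (count: 1)
  'disconnect' -> no (count: 1)
  'sing' -> no (count: 1)
Total with prefix 'pre': 1

1


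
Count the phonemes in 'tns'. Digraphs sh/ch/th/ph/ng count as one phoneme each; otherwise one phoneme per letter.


Parsing 'tns' greedily, digraphs first:
  't' -> consonant phoneme (phonemes so far: 1)
  'n' -> consonant phoneme (phonemes so far: 2)
  's' -> consonant phoneme (phonemes so far: 3)
Total phonemes: 3

3


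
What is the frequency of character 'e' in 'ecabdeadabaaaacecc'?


Scanning 'ecabdeadabaaaacecc' for 'e':
  Position 0: 'e' -> MATCH (count: 1)
  Position 5: 'e' -> MATCH (count: 2)
  Position 15: 'e' -> MATCH (count: 3)
Total occurrences of 'e': 3

3


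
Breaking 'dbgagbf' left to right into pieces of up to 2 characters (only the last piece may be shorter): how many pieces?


'dbgagbf' has 7 characters.
Chunking with max size 2:
  Chunk 1: 'db' (positions 0-1)
  Chunk 2: 'ga' (positions 2-3)
  Chunk 3: 'gb' (positions 4-5)
  Chunk 4: 'f' (positions 6-6)
Total chunks: ceil(7 / 2) = 4

4


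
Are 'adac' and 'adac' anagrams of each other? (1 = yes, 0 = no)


Sort characters of 'adac': 'aacd'
Sort characters of 'adac': 'aacd'
Sorted forms match -> they ARE anagrams
Result: 1

1


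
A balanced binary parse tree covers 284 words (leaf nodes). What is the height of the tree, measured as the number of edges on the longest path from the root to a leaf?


In a balanced binary tree with n leaves the deepest leaf is ceil(log2(n)) edges below the root.
log2(284) = 8.1497
ceil(8.1497) = 9
height (edges) = 9

9


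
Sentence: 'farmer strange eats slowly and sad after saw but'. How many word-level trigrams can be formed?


Word trigrams from [9] words:
  Trigram 1: (farmer strange eats)
  Trigram 2: (strange eats slowly)
  Trigram 3: (eats slowly and)
  Trigram 4: (slowly and sad)
  Trigram 5: (and sad after)
  Trigram 6: (sad after saw)
  Trigram 7: (after saw but)
Total word trigrams: 9 - 2 = 7

7


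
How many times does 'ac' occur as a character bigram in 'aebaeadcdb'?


Scanning 'aebaeadcdb' for bigram 'ac':
  Position 0: 'ae' -> no
  Position 1: 'eb' -> no
  Position 2: 'ba' -> no
  Position 3: 'ae' -> no
  Position 4: 'ea' -> no
  Position 5: 'ad' -> no
  Position 6: 'dc' -> no
  Position 7: 'cd' -> no
  Position 8: 'db' -> no
Total matches: 0

0


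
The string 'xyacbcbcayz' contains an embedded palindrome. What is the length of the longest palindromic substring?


Scanning 'xyacbcbcayz' for palindromic substrings.
Substring at positions 1-9: 'yacbcbcay'.
Check: reverse('yacbcbcay') = 'yacbcbcay' -> palindrome confirmed.
Neighbouring characters ('x' / 'z') break symmetry, so it cannot extend further.
No longer palindromic substring exists; longest length = 9

9


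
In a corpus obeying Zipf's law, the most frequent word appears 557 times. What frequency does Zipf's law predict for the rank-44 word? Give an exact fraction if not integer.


Zipf's law: freq(rank) = f1 / rank
f1 = 557, rank = 44
freq = 557 / 44
GCD(557, 44) = 1
Simplified: 557/44

557/44


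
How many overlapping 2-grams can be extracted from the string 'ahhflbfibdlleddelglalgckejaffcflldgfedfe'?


String 'ahhflbfibdlleddelglalgckejaffcflldgfedfe' has length L = 40.
Number of overlapping n-grams = L - n + 1
Substituting: 40 - 2 + 1 = 39

39


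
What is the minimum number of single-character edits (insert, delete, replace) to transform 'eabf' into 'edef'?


Building DP table for s1='eabf' (len 4) and s2='edef' (len 4):
       e  d  e  f
    0  1  2  3  4
  e 1  0  1  2  3
  a 2  1  1  2  3
  b 3  2  2  2  3
  f 4  3  3  3  2
Edit distance = dp[4][4] = 2

2


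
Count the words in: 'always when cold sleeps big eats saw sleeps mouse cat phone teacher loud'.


Counting words by splitting on spaces:
  Word 1: 'always'
  Word 2: 'when'
  Word 3: 'cold'
  Word 4: 'sleeps'
  Word 5: 'big'
  Word 6: 'eats'
  Word 7: 'saw'
  Word 8: 'sleeps'
  Word 9: 'mouse'
  Word 10: 'cat'
  Word 11: 'phone'
  Word 12: 'teacher'
  Word 13: 'loud'
Total words: 13

13


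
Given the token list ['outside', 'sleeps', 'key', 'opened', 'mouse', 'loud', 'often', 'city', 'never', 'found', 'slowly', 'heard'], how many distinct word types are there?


Listing all tokens and tracking unique types:
  Token 1: 'outside' -> NEW (unique so far: 1)
  Token 2: 'sleeps' -> NEW (unique so far: 2)
  Token 3: 'key' -> NEW (unique so far: 3)
  Token 4: 'opened' -> NEW (unique so far: 4)
  Token 5: 'mouse' -> NEW (unique so far: 5)
  Token 6: 'loud' -> NEW (unique so far: 6)
  Token 7: 'often' -> NEW (unique so far: 7)
  Token 8: 'city' -> NEW (unique so far: 8)
  Token 9: 'never' -> NEW (unique so far: 9)
  Token 10: 'found' -> NEW (unique so far: 10)
  Token 11: 'slowly' -> NEW (unique so far: 11)
  Token 12: 'heard' -> NEW (unique so far: 12)
Unique types: ('city', 'found', 'heard', 'key', 'loud', 'mouse', 'never', 'often', 'opened', 'outside', 'sleeps', 'slowly')
Vocabulary size: 12

12


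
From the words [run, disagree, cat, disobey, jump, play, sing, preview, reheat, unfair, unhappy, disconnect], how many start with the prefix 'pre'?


Checking each word for prefix 'pre':
  'run' -> no (count: 0)
  'disagree' -> no (count: 0)
  'cat' -> no (count: 0)
  'disobey' -> no (count: 0)
  'jump' -> no (count: 0)
  'play' -> no (count: 0)
  'sing' -> no (count: 0)
  'preview' -> YES, starts with 'pre' (count: 1)
  'reheat' -> no (count: 1)
  'unfair' -> no (count: 1)
  'unhappy' -> no (count: 1)
  'disconnect' -> no (count: 1)
Total with prefix 'pre': 1

1


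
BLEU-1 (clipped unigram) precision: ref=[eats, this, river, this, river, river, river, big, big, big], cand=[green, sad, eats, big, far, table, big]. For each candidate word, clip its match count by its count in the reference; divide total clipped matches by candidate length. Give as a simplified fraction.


Reference word counts: {'big': 3, 'eats': 1, 'river': 4, 'this': 2}
Checking each candidate word (with clipping):
  'green' -> not in reference -> no match (matches: 0)
  'sad' -> not in reference -> no match (matches: 0)
  'eats' -> in reference (ref count 1, used 1/1) -> match (matches: 1)
  'big' -> in reference (ref count 3, used 1/3) -> match (matches: 2)
  'far' -> not in reference -> no match (matches: 2)
  'table' -> not in reference -> no match (matches: 2)
  'big' -> in reference (ref count 3, used 2/3) -> match (matches: 3)
Clipped matches: 3, Candidate length: 7
Precision = 3/7

3/7


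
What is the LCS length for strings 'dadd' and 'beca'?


DP table for LCS of 'dadd' and 'beca':
       b  e  c  a
    0  0  0  0  0
  d 0  0  0  0  0
  a 0  0  0  0  1
  d 0  0  0  0  1
  d 0  0  0  0  1
LCS: 'a'
LCS length = 1

1


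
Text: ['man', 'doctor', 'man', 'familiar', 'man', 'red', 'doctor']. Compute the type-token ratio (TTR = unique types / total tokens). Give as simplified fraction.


Tokens: 7
Unique types: ('doctor', 'familiar', 'man', 'red') = 4
TTR = 4/7
Already in lowest terms.

4/7


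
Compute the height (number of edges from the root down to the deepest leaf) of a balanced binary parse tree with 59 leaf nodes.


In a balanced binary tree with n leaves the deepest leaf is ceil(log2(n)) edges below the root.
log2(59) = 5.8826
ceil(5.8826) = 6
height (edges) = 6

6


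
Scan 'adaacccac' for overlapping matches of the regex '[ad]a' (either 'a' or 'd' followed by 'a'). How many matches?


Pattern: [ad]a means either 'a' or 'd' followed by 'a'.
Scanning 'adaacccac' position-by-position:
  Pos 0: window 'ad' -> no
  Pos 1: window 'da' -> MATCH
  Pos 2: window 'aa' -> MATCH
  Pos 3: window 'ac' -> no
  Pos 4: window 'cc' -> no
  Pos 5: window 'cc' -> no
  Pos 6: window 'ca' -> no
  Pos 7: window 'ac' -> no
  Pos 8: window 'c' -> no
Total matches: 2

2


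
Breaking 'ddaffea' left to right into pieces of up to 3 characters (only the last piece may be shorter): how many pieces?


'ddaffea' has 7 characters.
Chunking with max size 3:
  Chunk 1: 'dda' (positions 0-2)
  Chunk 2: 'ffe' (positions 3-5)
  Chunk 3: 'a' (positions 6-6)
Total chunks: ceil(7 / 3) = 3

3


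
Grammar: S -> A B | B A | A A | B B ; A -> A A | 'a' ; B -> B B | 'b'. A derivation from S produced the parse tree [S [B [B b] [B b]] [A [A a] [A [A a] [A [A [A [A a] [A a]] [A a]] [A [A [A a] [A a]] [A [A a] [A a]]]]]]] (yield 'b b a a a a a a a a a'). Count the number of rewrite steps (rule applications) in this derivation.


Every bracketed nonterminal node [X ...] in the tree is produced by exactly one rule application.
Reading the tree off as a leftmost derivation:
  Step 1: S  =>  B A   (applied S -> B A)
  Step 2: B A  =>  B B A   (applied B -> B B)
  Step 3: B B A  =>  b B A   (applied B -> b)
  Step 4: b B A  =>  b b A   (applied B -> b)
  Step 5: b b A  =>  b b A A   (applied A -> A A)
  Step 6: b b A A  =>  b b a A   (applied A -> a)
  Step 7: b b a A  =>  b b a A A   (applied A -> A A)
  Step 8: b b a A A  =>  b b a a A   (applied A -> a)
  Step 9: b b a a A  =>  b b a a A A   (applied A -> A A)
  Step 10: b b a a A A  =>  b b a a A A A   (applied A -> A A)
  Step 11: b b a a A A A  =>  b b a a A A A A   (applied A -> A A)
  Step 12: b b a a A A A A  =>  b b a a a A A A   (applied A -> a)
  Step 13: b b a a a A A A  =>  b b a a a a A A   (applied A -> a)
  Step 14: b b a a a a A A  =>  b b a a a a a A   (applied A -> a)
  Step 15: b b a a a a a A  =>  b b a a a a a A A   (applied A -> A A)
  Step 16: b b a a a a a A A  =>  b b a a a a a A A A   (applied A -> A A)
  Step 17: b b a a a a a A A A  =>  b b a a a a a a A A   (applied A -> a)
  Step 18: b b a a a a a a A A  =>  b b a a a a a a a A   (applied A -> a)
  Step 19: b b a a a a a a a A  =>  b b a a a a a a a A A   (applied A -> A A)
  Step 20: b b a a a a a a a A A  =>  b b a a a a a a a a A   (applied A -> a)
  Step 21: b b a a a a a a a a A  =>  b b a a a a a a a a a   (applied A -> a)
Final yield: b b a a a a a a a a a
Total rewrite steps: 21

21


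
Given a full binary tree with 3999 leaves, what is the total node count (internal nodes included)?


Leaf nodes (terminals): 3999
Internal nodes = n - 1 = 3999 - 1 = 3998
Total = leaves + internal = 3999 + 3998 = 7997

7997


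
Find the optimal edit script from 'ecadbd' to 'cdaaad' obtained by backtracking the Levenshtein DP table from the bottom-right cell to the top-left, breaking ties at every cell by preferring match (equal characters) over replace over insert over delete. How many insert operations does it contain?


Edit distance = 4. Backtracking from cell (6, 6) with preference match > replace > insert > delete,
then listing the resulting alignment 'ecadbd' -> 'cdaaad' left to right:
  Step 1: replace e->c
  Step 2: replace c->d
  Step 3: keep 'a'
  Step 4: replace d->a
  Step 5: replace b->a
  Step 6: keep 'd'
Total insertions: 0

0


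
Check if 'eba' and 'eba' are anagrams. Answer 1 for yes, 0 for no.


Sort characters of 'eba': 'abe'
Sort characters of 'eba': 'abe'
Sorted forms match -> they ARE anagrams
Result: 1

1


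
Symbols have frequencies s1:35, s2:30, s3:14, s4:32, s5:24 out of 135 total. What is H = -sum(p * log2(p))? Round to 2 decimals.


Computing entropy H = -sum(p_i * log2(p_i)):
  s1: p = 35/135 = 0.2593, -p*log2(p) = 0.5049
  s2: p = 30/135 = 0.2222, -p*log2(p) = 0.4822
  s3: p = 14/135 = 0.1037, -p*log2(p) = 0.3391
  s4: p = 32/135 = 0.2370, -p*log2(p) = 0.4923
  s5: p = 24/135 = 0.1778, -p*log2(p) = 0.4430
H = sum of terms = 2.2615
Rounded to 2 decimals: 2.26

2.26


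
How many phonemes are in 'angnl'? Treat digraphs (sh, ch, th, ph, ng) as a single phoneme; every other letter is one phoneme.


Parsing 'angnl' greedily, digraphs first:
  'a' -> vowel phoneme (phonemes so far: 1)
  'ng' -> digraph (1 consonant phoneme) (phonemes so far: 2)
  'n' -> consonant phoneme (phonemes so far: 3)
  'l' -> consonant phoneme (phonemes so far: 4)
Total phonemes: 4

4


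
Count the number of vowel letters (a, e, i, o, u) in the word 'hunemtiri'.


Scanning each character of 'hunemtiri':
  Position 1: 'h' -> consonant (running count: 0)
  Position 2: 'u' -> vowel (running count: 1)
  Position 3: 'n' -> consonant (running count: 1)
  Position 4: 'e' -> vowel (running count: 2)
  Position 5: 'm' -> consonant (running count: 2)
  Position 6: 't' -> consonant (running count: 2)
  Position 7: 'i' -> vowel (running count: 3)
  Position 8: 'r' -> consonant (running count: 3)
  Position 9: 'i' -> vowel (running count: 4)
Total vowels: 4

4


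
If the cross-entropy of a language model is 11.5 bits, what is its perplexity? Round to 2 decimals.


Perplexity formula: PP = 2^H
H = 11.5
PP = 2^11.5
Decompose: 2^11.5 = 2^11 * 2^0.5 = 2^11 * sqrt(2)
2^11 = 2048, sqrt(2) ~ 1.4142136
PP ~ 2048 * 1.4142136 = 2896.3094528
Rounded to 2 decimals: 2896.31

2896.31


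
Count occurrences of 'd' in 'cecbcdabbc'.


Scanning 'cecbcdabbc' for 'd':
  Position 5: 'd' -> MATCH (count: 1)
Total occurrences of 'd': 1

1


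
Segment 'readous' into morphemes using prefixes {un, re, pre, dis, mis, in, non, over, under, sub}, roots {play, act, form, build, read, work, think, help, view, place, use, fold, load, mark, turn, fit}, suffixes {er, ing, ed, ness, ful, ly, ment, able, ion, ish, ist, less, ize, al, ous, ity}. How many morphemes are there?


Segmenting 'readous' against the inventory:
  'read' -> root (morpheme 1)
  'ous' -> suffix (morpheme 2)
Total morphemes: 2

2


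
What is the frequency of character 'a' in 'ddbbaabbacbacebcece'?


Scanning 'ddbbaabbacbacebcece' for 'a':
  Position 4: 'a' -> MATCH (count: 1)
  Position 5: 'a' -> MATCH (count: 2)
  Position 8: 'a' -> MATCH (count: 3)
  Position 11: 'a' -> MATCH (count: 4)
Total occurrences of 'a': 4

4


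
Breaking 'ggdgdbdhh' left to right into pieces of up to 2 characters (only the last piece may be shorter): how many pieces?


'ggdgdbdhh' has 9 characters.
Chunking with max size 2:
  Chunk 1: 'gg' (positions 0-1)
  Chunk 2: 'dg' (positions 2-3)
  Chunk 3: 'db' (positions 4-5)
  Chunk 4: 'dh' (positions 6-7)
  Chunk 5: 'h' (positions 8-8)
Total chunks: ceil(9 / 2) = 5

5


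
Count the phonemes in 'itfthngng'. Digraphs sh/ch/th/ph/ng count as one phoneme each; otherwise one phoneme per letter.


Parsing 'itfthngng' greedily, digraphs first:
  'i' -> vowel phoneme (phonemes so far: 1)
  't' -> consonant phoneme (phonemes so far: 2)
  'f' -> consonant phoneme (phonemes so far: 3)
  'th' -> digraph (1 consonant phoneme) (phonemes so far: 4)
  'ng' -> digraph (1 consonant phoneme) (phonemes so far: 5)
  'ng' -> digraph (1 consonant phoneme) (phonemes so far: 6)
Total phonemes: 6

6


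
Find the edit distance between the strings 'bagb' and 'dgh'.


Building DP table for s1='bagb' (len 4) and s2='dgh' (len 3):
       d  g  h
    0  1  2  3
  b 1  1  2  3
  a 2  2  2  3
  g 3  3  2  3
  b 4  4  3  3
Edit distance = dp[4][3] = 3

3


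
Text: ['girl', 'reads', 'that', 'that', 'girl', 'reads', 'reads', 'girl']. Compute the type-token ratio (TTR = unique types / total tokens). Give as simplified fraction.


Tokens: 8
Unique types: ('girl', 'reads', 'that') = 3
TTR = 3/8
Already in lowest terms.

3/8


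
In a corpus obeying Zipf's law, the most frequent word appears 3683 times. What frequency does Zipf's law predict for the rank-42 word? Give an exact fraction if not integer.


Zipf's law: freq(rank) = f1 / rank
f1 = 3683, rank = 42
freq = 3683 / 42
GCD(3683, 42) = 1
Simplified: 3683/42

3683/42


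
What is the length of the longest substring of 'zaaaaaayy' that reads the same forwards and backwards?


Scanning 'zaaaaaayy' for palindromic substrings.
Substring at positions 1-6: 'aaaaaa'.
Check: reverse('aaaaaa') = 'aaaaaa' -> palindrome confirmed.
Neighbouring characters ('z' / 'y') break symmetry, so it cannot extend further.
No longer palindromic substring exists; longest length = 6

6


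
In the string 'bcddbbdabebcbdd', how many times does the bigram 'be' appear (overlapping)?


Scanning 'bcddbbdabebcbdd' for bigram 'be':
  Position 0: 'bc' -> no
  Position 1: 'cd' -> no
  Position 2: 'dd' -> no
  Position 3: 'db' -> no
  Position 4: 'bb' -> no
  Position 5: 'bd' -> no
  Position 6: 'da' -> no
  Position 7: 'ab' -> no
  Position 8: 'be' -> MATCH
  Position 9: 'eb' -> no
  Position 10: 'bc' -> no
  Position 11: 'cb' -> no
  Position 12: 'bd' -> no
  Position 13: 'dd' -> no
Total matches: 1

1


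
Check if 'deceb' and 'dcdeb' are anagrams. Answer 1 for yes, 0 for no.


Sort characters of 'deceb': 'bcdee'
Sort characters of 'dcdeb': 'bcdde'
Sorted forms differ -> they are NOT anagrams
Result: 0

0


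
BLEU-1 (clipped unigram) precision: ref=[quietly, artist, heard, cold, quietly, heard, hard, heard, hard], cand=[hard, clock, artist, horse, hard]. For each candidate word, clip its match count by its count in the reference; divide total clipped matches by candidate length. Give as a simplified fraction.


Reference word counts: {'artist': 1, 'cold': 1, 'hard': 2, 'heard': 3, 'quietly': 2}
Checking each candidate word (with clipping):
  'hard' -> in reference (ref count 2, used 1/2) -> match (matches: 1)
  'clock' -> not in reference -> no match (matches: 1)
  'artist' -> in reference (ref count 1, used 1/1) -> match (matches: 2)
  'horse' -> not in reference -> no match (matches: 2)
  'hard' -> in reference (ref count 2, used 2/2) -> match (matches: 3)
Clipped matches: 3, Candidate length: 5
Precision = 3/5

3/5


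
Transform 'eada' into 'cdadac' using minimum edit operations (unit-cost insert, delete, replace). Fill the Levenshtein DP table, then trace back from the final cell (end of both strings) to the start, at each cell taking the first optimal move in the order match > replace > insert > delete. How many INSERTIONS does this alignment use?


Edit distance = 3. Backtracking from cell (4, 6) with preference match > replace > insert > delete,
then listing the resulting alignment 'eada' -> 'cdadac' left to right:
  Step 1: insert 'c' [insertion #1]
  Step 2: replace e->d
  Step 3: keep 'a'
  Step 4: keep 'd'
  Step 5: keep 'a'
  Step 6: insert 'c' [insertion #2]
Total insertions: 2

2


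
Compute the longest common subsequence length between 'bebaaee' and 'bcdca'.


DP table for LCS of 'bebaaee' and 'bcdca':
       b  c  d  c  a
    0  0  0  0  0  0
  b 0  1  1  1  1  1
  e 0  1  1  1  1  1
  b 0  1  1  1  1  1
  a 0  1  1  1  1  2
  a 0  1  1  1  1  2
  e 0  1  1  1  1  2
  e 0  1  1  1  1  2
LCS: 'ba'
LCS length = 2

2


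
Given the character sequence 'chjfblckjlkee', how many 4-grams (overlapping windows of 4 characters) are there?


String 'chjfblckjlkee' has length L = 13.
Number of overlapping n-grams = L - n + 1
Substituting: 13 - 4 + 1 = 10

10


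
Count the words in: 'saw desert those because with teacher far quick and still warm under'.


Counting words by splitting on spaces:
  Word 1: 'saw'
  Word 2: 'desert'
  Word 3: 'those'
  Word 4: 'because'
  Word 5: 'with'
  Word 6: 'teacher'
  Word 7: 'far'
  Word 8: 'quick'
  Word 9: 'and'
  Word 10: 'still'
  Word 11: 'warm'
  Word 12: 'under'
Total words: 12

12


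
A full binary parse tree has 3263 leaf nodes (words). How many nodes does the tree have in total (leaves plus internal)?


Leaf nodes (terminals): 3263
Internal nodes = n - 1 = 3263 - 1 = 3262
Total = leaves + internal = 3263 + 3262 = 6525

6525


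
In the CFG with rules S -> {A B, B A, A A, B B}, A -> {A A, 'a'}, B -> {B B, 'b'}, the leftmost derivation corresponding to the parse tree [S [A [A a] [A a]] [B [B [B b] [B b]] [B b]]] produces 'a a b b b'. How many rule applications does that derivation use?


Every bracketed nonterminal node [X ...] in the tree is produced by exactly one rule application.
Reading the tree off as a leftmost derivation:
  Step 1: S  =>  A B   (applied S -> A B)
  Step 2: A B  =>  A A B   (applied A -> A A)
  Step 3: A A B  =>  a A B   (applied A -> a)
  Step 4: a A B  =>  a a B   (applied A -> a)
  Step 5: a a B  =>  a a B B   (applied B -> B B)
  Step 6: a a B B  =>  a a B B B   (applied B -> B B)
  Step 7: a a B B B  =>  a a b B B   (applied B -> b)
  Step 8: a a b B B  =>  a a b b B   (applied B -> b)
  Step 9: a a b b B  =>  a a b b b   (applied B -> b)
Final yield: a a b b b
Total rewrite steps: 9

9


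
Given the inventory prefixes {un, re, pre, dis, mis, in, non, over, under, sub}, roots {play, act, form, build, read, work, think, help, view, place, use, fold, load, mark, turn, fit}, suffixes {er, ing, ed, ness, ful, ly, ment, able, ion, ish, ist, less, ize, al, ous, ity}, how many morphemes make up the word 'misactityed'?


Segmenting 'misactityed' against the inventory:
  'mis' -> prefix (morpheme 1)
  'act' -> root (morpheme 2)
  'ity' -> suffix (morpheme 3)
  'ed' -> suffix (morpheme 4)
Total morphemes: 4

4


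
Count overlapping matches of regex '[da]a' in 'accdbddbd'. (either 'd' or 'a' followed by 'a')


Pattern: [da]a means either 'd' or 'a' followed by 'a'.
Scanning 'accdbddbd' position-by-position:
  Pos 0: window 'ac' -> no
  Pos 1: window 'cc' -> no
  Pos 2: window 'cd' -> no
  Pos 3: window 'db' -> no
  Pos 4: window 'bd' -> no
  Pos 5: window 'dd' -> no
  Pos 6: window 'db' -> no
  Pos 7: window 'bd' -> no
  Pos 8: window 'd' -> no
Total matches: 0

0


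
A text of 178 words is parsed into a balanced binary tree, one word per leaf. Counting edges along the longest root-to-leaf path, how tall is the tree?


In a balanced binary tree with n leaves the deepest leaf is ceil(log2(n)) edges below the root.
log2(178) = 7.4757
ceil(7.4757) = 8
height (edges) = 8

8


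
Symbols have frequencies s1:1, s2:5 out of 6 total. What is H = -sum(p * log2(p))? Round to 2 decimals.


Computing entropy H = -sum(p_i * log2(p_i)):
  s1: p = 1/6 = 0.1667, -p*log2(p) = 0.4308
  s2: p = 5/6 = 0.8333, -p*log2(p) = 0.2192
H = sum of terms = 0.6500
Rounded to 2 decimals: 0.65

0.65


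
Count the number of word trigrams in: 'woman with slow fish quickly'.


Word trigrams from [5] words:
  Trigram 1: (woman with slow)
  Trigram 2: (with slow fish)
  Trigram 3: (slow fish quickly)
Total word trigrams: 5 - 2 = 3

3


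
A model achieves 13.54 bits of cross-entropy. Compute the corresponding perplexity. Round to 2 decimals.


Perplexity formula: PP = 2^H
H = 13.54
PP = 2^13.54
Decompose: 2^13.54 = 2^13 * 2^0.54
2^13 = 8192, 2^0.54 ~ 1.4539725
PP ~ 8192 * 1.4539725 = 11910.9427200
Rounded to 2 decimals: 11910.94

11910.94


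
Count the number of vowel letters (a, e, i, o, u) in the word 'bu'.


Scanning each character of 'bu':
  Position 1: 'b' -> consonant (running count: 0)
  Position 2: 'u' -> vowel (running count: 1)
Total vowels: 1

1


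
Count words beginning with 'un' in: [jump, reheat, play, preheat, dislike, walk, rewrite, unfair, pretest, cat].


Checking each word for prefix 'un':
  'jump' -> no (count: 0)
  'reheat' -> no (count: 0)
  'play' -> no (count: 0)
  'preheat' -> no (count: 0)
  'dislike' -> no (count: 0)
  'walk' -> no (count: 0)
  'rewrite' -> no (count: 0)
  'unfair' -> YES, starts with 'un' (count: 1)
  'pretest' -> no (count: 1)
  'cat' -> no (count: 1)
Total with prefix 'un': 1

1


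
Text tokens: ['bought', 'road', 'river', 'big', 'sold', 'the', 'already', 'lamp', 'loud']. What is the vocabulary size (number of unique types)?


Listing all tokens and tracking unique types:
  Token 1: 'bought' -> NEW (unique so far: 1)
  Token 2: 'road' -> NEW (unique so far: 2)
  Token 3: 'river' -> NEW (unique so far: 3)
  Token 4: 'big' -> NEW (unique so far: 4)
  Token 5: 'sold' -> NEW (unique so far: 5)
  Token 6: 'the' -> NEW (unique so far: 6)
  Token 7: 'already' -> NEW (unique so far: 7)
  Token 8: 'lamp' -> NEW (unique so far: 8)
  Token 9: 'loud' -> NEW (unique so far: 9)
Unique types: ('already', 'big', 'bought', 'lamp', 'loud', 'river', 'road', 'sold', 'the')
Vocabulary size: 9

9


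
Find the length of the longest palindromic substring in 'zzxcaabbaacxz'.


Scanning 'zzxcaabbaacxz' for palindromic substrings.
Substring at positions 1-12: 'zxcaabbaacxz'.
Check: reverse('zxcaabbaacxz') = 'zxcaabbaacxz' -> palindrome confirmed.
Neighbouring characters ('z' / '-') break symmetry, so it cannot extend further.
No longer palindromic substring exists; longest length = 12

12


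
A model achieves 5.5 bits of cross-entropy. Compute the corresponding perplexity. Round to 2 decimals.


Perplexity formula: PP = 2^H
H = 5.5
PP = 2^5.5
Decompose: 2^5.5 = 2^5 * 2^0.5 = 2^5 * sqrt(2)
2^5 = 32, sqrt(2) ~ 1.4142136
PP ~ 32 * 1.4142136 = 45.2548352
Rounded to 2 decimals: 45.25

45.25


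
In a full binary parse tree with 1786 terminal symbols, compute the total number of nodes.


Leaf nodes (terminals): 1786
Internal nodes = n - 1 = 1786 - 1 = 1785
Total = leaves + internal = 1786 + 1785 = 3571

3571


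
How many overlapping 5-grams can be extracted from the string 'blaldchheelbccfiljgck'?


String 'blaldchheelbccfiljgck' has length L = 21.
Number of overlapping n-grams = L - n + 1
Substituting: 21 - 5 + 1 = 17

17


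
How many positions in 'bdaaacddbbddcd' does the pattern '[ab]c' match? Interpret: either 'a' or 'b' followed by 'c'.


Pattern: [ab]c means either 'a' or 'b' followed by 'c'.
Scanning 'bdaaacddbbddcd' position-by-position:
  Pos 0: window 'bd' -> no
  Pos 1: window 'da' -> no
  Pos 2: window 'aa' -> no
  Pos 3: window 'aa' -> no
  Pos 4: window 'ac' -> MATCH
  Pos 5: window 'cd' -> no
  Pos 6: window 'dd' -> no
  Pos 7: window 'db' -> no
  Pos 8: window 'bb' -> no
  Pos 9: window 'bd' -> no
  Pos 10: window 'dd' -> no
  Pos 11: window 'dc' -> no
  Pos 12: window 'cd' -> no
  Pos 13: window 'd' -> no
Total matches: 1

1


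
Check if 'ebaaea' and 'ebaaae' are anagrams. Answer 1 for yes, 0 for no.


Sort characters of 'ebaaea': 'aaabee'
Sort characters of 'ebaaae': 'aaabee'
Sorted forms match -> they ARE anagrams
Result: 1

1


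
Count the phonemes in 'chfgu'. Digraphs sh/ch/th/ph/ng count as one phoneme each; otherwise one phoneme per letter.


Parsing 'chfgu' greedily, digraphs first:
  'ch' -> digraph (1 consonant phoneme) (phonemes so far: 1)
  'f' -> consonant phoneme (phonemes so far: 2)
  'g' -> consonant phoneme (phonemes so far: 3)
  'u' -> vowel phoneme (phonemes so far: 4)
Total phonemes: 4

4


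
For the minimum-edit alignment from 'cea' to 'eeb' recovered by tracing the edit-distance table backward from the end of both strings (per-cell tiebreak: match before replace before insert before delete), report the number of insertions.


Edit distance = 2. Backtracking from cell (3, 3) with preference match > replace > insert > delete,
then listing the resulting alignment 'cea' -> 'eeb' left to right:
  Step 1: replace c->e
  Step 2: keep 'e'
  Step 3: replace a->b
Total insertions: 0

0


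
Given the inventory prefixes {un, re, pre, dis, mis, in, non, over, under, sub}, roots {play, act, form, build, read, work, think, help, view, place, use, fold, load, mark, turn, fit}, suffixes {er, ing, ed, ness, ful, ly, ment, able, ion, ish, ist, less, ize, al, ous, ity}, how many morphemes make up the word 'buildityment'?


Segmenting 'buildityment' against the inventory:
  'build' -> root (morpheme 1)
  'ity' -> suffix (morpheme 2)
  'ment' -> suffix (morpheme 3)
Total morphemes: 3

3


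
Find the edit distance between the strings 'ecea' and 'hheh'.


Building DP table for s1='ecea' (len 4) and s2='hheh' (len 4):
       h  h  e  h
    0  1  2  3  4
  e 1  1  2  2  3
  c 2  2  2  3  3
  e 3  3  3  2  3
  a 4  4  4  3  3
Edit distance = dp[4][4] = 3

3


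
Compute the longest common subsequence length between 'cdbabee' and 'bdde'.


DP table for LCS of 'cdbabee' and 'bdde':
       b  d  d  e
    0  0  0  0  0
  c 0  0  0  0  0
  d 0  0  1  1  1
  b 0  1  1  1  1
  a 0  1  1  1  1
  b 0  1  1  1  1
  e 0  1  1  1  2
  e 0  1  1  1  2
LCS: 'de'
LCS length = 2

2


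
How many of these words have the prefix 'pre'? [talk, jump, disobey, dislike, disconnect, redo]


Checking each word for prefix 'pre':
  'talk' -> no (count: 0)
  'jump' -> no (count: 0)
  'disobey' -> no (count: 0)
  'dislike' -> no (count: 0)
  'disconnect' -> no (count: 0)
  'redo' -> no (count: 0)
Total with prefix 'pre': 0

0


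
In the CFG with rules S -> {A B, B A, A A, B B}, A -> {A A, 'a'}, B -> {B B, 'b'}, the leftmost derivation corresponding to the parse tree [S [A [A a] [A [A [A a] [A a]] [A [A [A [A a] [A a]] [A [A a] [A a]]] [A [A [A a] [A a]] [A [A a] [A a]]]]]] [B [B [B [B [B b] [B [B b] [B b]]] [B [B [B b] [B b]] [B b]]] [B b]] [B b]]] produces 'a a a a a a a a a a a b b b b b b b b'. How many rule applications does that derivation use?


Every bracketed nonterminal node [X ...] in the tree is produced by exactly one rule application.
Reading the tree off as a leftmost derivation:
  Step 1: S  =>  A B   (applied S -> A B)
  Step 2: A B  =>  A A B   (applied A -> A A)
  Step 3: A A B  =>  a A B   (applied A -> a)
  Step 4: a A B  =>  a A A B   (applied A -> A A)
  Step 5: a A A B  =>  a A A A B   (applied A -> A A)
  Step 6: a A A A B  =>  a a A A B   (applied A -> a)
  Step 7: a a A A B  =>  a a a A B   (applied A -> a)
  Step 8: a a a A B  =>  a a a A A B   (applied A -> A A)
  Step 9: a a a A A B  =>  a a a A A A B   (applied A -> A A)
  Step 10: a a a A A A B  =>  a a a A A A A B   (applied A -> A A)
  Step 11: a a a A A A A B  =>  a a a a A A A B   (applied A -> a)
  Step 12: a a a a A A A B  =>  a a a a a A A B   (applied A -> a)
  Step 13: a a a a a A A B  =>  a a a a a A A A B   (applied A -> A A)
  Step 14: a a a a a A A A B  =>  a a a a a a A A B   (applied A -> a)
  Step 15: a a a a a a A A B  =>  a a a a a a a A B   (applied A -> a)
  Step 16: a a a a a a a A B  =>  a a a a a a a A A B   (applied A -> A A)
  Step 17: a a a a a a a A A B  =>  a a a a a a a A A A B   (applied A -> A A)
  Step 18: a a a a a a a A A A B  =>  a a a a a a a a A A B   (applied A -> a)
  Step 19: a a a a a a a a A A B  =>  a a a a a a a a a A B   (applied A -> a)
  Step 20: a a a a a a a a a A B  =>  a a a a a a a a a A A B   (applied A -> A A)
  Step 21: a a a a a a a a a A A B  =>  a a a a a a a a a a A B   (applied A -> a)
  Step 22: a a a a a a a a a a A B  =>  a a a a a a a a a a a B   (applied A -> a)
  Step 23: a a a a a a a a a a a B  =>  a a a a a a a a a a a B B   (applied B -> B B)
  Step 24: a a a a a a a a a a a B B  =>  a a a a a a a a a a a B B B   (applied B -> B B)
  Step 25: a a a a a a a a a a a B B B  =>  a a a a a a a a a a a B B B B   (applied B -> B B)
  Step 26: a a a a a a a a a a a B B B B  =>  a a a a a a a a a a a B B B B B   (applied B -> B B)
  Step 27: a a a a a a a a a a a B B B B B  =>  a a a a a a a a a a a b B B B B   (applied B -> b)
  Step 28: a a a a a a a a a a a b B B B B  =>  a a a a a a a a a a a b B B B B B   (applied B -> B B)
  Step 29: a a a a a a a a a a a b B B B B B  =>  a a a a a a a a a a a b b B B B B   (applied B -> b)
  Step 30: a a a a a a a a a a a b b B B B B  =>  a a a a a a a a a a a b b b B B B   (applied B -> b)
  Step 31: a a a a a a a a a a a b b b B B B  =>  a a a a a a a a a a a b b b B B B B   (applied B -> B B)
  Step 32: a a a a a a a a a a a b b b B B B B  =>  a a a a a a a a a a a b b b B B B B B   (applied B -> B B)
  Step 33: a a a a a a a a a a a b b b B B B B B  =>  a a a a a a a a a a a b b b b B B B B   (applied B -> b)
  Step 34: a a a a a a a a a a a b b b b B B B B  =>  a a a a a a a a a a a b b b b b B B B   (applied B -> b)
  Step 35: a a a a a a a a a a a b b b b b B B B  =>  a a a a a a a a a a a b b b b b b B B   (applied B -> b)
  Step 36: a a a a a a a a a a a b b b b b b B B  =>  a a a a a a a a a a a b b b b b b b B   (applied B -> b)
  Step 37: a a a a a a a a a a a b b b b b b b B  =>  a a a a a a a a a a a b b b b b b b b   (applied B -> b)
Final yield: a a a a a a a a a a a b b b b b b b b
Total rewrite steps: 37

37
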